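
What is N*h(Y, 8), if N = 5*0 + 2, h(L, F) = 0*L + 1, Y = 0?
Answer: 2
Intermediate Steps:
h(L, F) = 1 (h(L, F) = 0 + 1 = 1)
N = 2 (N = 0 + 2 = 2)
N*h(Y, 8) = 2*1 = 2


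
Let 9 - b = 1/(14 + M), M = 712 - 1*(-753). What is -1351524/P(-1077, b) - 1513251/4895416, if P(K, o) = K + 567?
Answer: 1102583409329/416110360 ≈ 2649.7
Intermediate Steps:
M = 1465 (M = 712 + 753 = 1465)
b = 13310/1479 (b = 9 - 1/(14 + 1465) = 9 - 1/1479 = 13310/1479 ≈ 8.9993)
P(K, o) = 567 + K
-1351524/P(-1077, b) - 1513251/4895416 = -1351524/(567 - 1077) - 1513251/4895416 = -1351524/(-510) - 1513251*1/4895416 = -1351524*(-1/510) - 1513251/4895416 = 225254/85 - 1513251/4895416 = 1102583409329/416110360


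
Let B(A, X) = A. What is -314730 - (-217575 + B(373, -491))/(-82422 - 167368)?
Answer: -39308311951/124895 ≈ -3.1473e+5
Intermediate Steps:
-314730 - (-217575 + B(373, -491))/(-82422 - 167368) = -314730 - (-217575 + 373)/(-82422 - 167368) = -314730 - (-217202)/(-249790) = -314730 - (-217202)*(-1)/249790 = -314730 - 1*108601/124895 = -314730 - 108601/124895 = -39308311951/124895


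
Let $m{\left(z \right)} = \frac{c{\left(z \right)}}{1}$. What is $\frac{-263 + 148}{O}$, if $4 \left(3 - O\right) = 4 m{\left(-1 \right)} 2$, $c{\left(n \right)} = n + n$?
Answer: $- \frac{115}{7} \approx -16.429$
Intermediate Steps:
$c{\left(n \right)} = 2 n$
$m{\left(z \right)} = 2 z$ ($m{\left(z \right)} = \frac{2 z}{1} = 2 z 1 = 2 z$)
$O = 7$ ($O = 3 - \frac{4 \cdot 2 \left(-1\right) 2}{4} = 3 - \frac{4 \left(-2\right) 2}{4} = 3 - \frac{\left(-8\right) 2}{4} = 3 - -4 = 3 + 4 = 7$)
$\frac{-263 + 148}{O} = \frac{-263 + 148}{7} = \left(-115\right) \frac{1}{7} = - \frac{115}{7}$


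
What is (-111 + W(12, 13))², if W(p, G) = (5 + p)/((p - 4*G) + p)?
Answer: 9765625/784 ≈ 12456.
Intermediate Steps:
W(p, G) = (5 + p)/(-4*G + 2*p)
(-111 + W(12, 13))² = (-111 + (5 + 12)/(2*(12 - 2*13)))² = (-111 + (½)*17/(12 - 26))² = (-111 + (½)*17/(-14))² = (-111 + (½)*(-1/14)*17)² = (-111 - 17/28)² = (-3125/28)² = 9765625/784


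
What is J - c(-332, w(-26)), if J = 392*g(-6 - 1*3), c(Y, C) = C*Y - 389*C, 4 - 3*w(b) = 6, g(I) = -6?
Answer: -8498/3 ≈ -2832.7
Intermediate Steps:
w(b) = -⅔ (w(b) = 4/3 - ⅓*6 = 4/3 - 2 = -⅔)
c(Y, C) = -389*C + C*Y
J = -2352 (J = 392*(-6) = -2352)
J - c(-332, w(-26)) = -2352 - (-2)*(-389 - 332)/3 = -2352 - (-2)*(-721)/3 = -2352 - 1*1442/3 = -2352 - 1442/3 = -8498/3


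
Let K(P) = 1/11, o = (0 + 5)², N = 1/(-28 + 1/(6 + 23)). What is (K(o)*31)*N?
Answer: -899/8921 ≈ -0.10077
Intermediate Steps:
N = -29/811 (N = 1/(-28 + 1/29) = 1/(-811/29) = -29/811 ≈ -0.035758)
o = 25 (o = 5² = 25)
K(P) = 1/11
(K(o)*31)*N = ((1/11)*31)*(-29/811) = (31/11)*(-29/811) = -899/8921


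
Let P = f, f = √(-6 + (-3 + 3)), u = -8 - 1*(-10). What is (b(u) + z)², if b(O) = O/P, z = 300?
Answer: (900 - I*√6)²/9 ≈ 89999.0 - 489.9*I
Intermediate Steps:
u = 2 (u = -8 + 10 = 2)
f = I*√6 (f = √(-6 + 0) = √(-6) = I*√6 ≈ 2.4495*I)
P = I*√6 ≈ 2.4495*I
b(O) = -I*O*√6/6 (b(O) = O/((I*√6)) = O*(-I*√6/6) = -I*O*√6/6)
(b(u) + z)² = (-⅙*I*2*√6 + 300)² = (-I*√6/3 + 300)² = (300 - I*√6/3)²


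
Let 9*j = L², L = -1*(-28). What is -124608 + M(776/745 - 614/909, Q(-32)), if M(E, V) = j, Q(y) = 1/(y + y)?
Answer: -1120688/9 ≈ -1.2452e+5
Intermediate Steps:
Q(y) = 1/(2*y)
L = 28
j = 784/9 (j = (⅑)*28² = (⅑)*784 = 784/9 ≈ 87.111)
M(E, V) = 784/9
-124608 + M(776/745 - 614/909, Q(-32)) = -124608 + 784/9 = -1120688/9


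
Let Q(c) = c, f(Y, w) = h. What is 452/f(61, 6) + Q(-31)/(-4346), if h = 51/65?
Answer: 127687061/221646 ≈ 576.09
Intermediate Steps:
h = 51/65 (h = 51*(1/65) = 51/65 ≈ 0.78462)
f(Y, w) = 51/65
452/f(61, 6) + Q(-31)/(-4346) = 452/(51/65) - 31/(-4346) = 452*(65/51) - 31*(-1/4346) = 29380/51 + 31/4346 = 127687061/221646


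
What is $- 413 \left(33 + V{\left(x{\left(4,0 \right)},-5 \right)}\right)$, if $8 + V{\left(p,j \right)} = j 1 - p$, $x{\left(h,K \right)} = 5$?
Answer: $-6195$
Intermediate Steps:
$V{\left(p,j \right)} = -8 + j - p$ ($V{\left(p,j \right)} = -8 + \left(j 1 - p\right) = -8 + \left(j - p\right) = -8 + j - p$)
$- 413 \left(33 + V{\left(x{\left(4,0 \right)},-5 \right)}\right) = - 413 \left(33 - 18\right) = \left(-413\right) 15 = -6195$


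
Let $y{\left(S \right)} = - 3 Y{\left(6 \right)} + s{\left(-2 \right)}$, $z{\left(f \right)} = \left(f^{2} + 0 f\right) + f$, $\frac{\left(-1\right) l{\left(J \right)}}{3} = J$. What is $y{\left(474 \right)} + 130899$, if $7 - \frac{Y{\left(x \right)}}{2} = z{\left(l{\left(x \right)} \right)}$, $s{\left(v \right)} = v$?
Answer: $132691$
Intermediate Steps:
$l{\left(J \right)} = - 3 J$
$z{\left(f \right)} = f + f^{2}$ ($z{\left(f \right)} = \left(f^{2} + 0\right) + f = f^{2} + f = f + f^{2}$)
$Y{\left(x \right)} = 14 + 6 x \left(1 - 3 x\right)$ ($Y{\left(x \right)} = 14 - 2 - 3 x \left(1 - 3 x\right) = 14 - 2 \left(- 3 x \left(1 - 3 x\right)\right) = 14 + 6 x \left(1 - 3 x\right)$)
$y{\left(S \right)} = 1792$ ($y{\left(S \right)} = - 3 \left(14 - 18 \cdot 6^{2} + 6 \cdot 6\right) - 2 = - 3 \left(14 - 648 + 36\right) - 2 = \left(-3\right) \left(-598\right) - 2 = 1794 - 2 = 1792$)
$y{\left(474 \right)} + 130899 = 1792 + 130899 = 132691$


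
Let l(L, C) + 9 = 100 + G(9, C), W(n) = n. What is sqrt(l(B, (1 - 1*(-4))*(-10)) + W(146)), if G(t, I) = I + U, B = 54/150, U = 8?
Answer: sqrt(195) ≈ 13.964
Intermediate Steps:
B = 9/25 (B = 54*(1/150) = 9/25 ≈ 0.36000)
G(t, I) = 8 + I (G(t, I) = I + 8 = 8 + I)
l(L, C) = 99 + C (l(L, C) = -9 + (100 + (8 + C)) = -9 + (108 + C) = 99 + C)
sqrt(l(B, (1 - 1*(-4))*(-10)) + W(146)) = sqrt((99 + (1 - 1*(-4))*(-10)) + 146) = sqrt((99 + (1 + 4)*(-10)) + 146) = sqrt((99 + 5*(-10)) + 146) = sqrt((99 - 50) + 146) = sqrt(49 + 146) = sqrt(195)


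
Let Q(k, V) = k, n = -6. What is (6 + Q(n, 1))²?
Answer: 0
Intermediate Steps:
(6 + Q(n, 1))² = (6 - 6)² = 0² = 0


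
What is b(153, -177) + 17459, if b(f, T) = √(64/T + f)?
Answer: 17459 + √4782009/177 ≈ 17471.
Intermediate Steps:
b(f, T) = √(f + 64/T)
b(153, -177) + 17459 = √(153 + 64/(-177)) + 17459 = √(153 + 64*(-1/177)) + 17459 = √(153 - 64/177) + 17459 = √(27017/177) + 17459 = √4782009/177 + 17459 = 17459 + √4782009/177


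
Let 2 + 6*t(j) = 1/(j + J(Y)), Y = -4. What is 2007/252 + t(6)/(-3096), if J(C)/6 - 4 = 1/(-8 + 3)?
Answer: 149130109/18724608 ≈ 7.9644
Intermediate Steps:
J(C) = 114/5 (J(C) = 24 + 6/(-8 + 3) = 24 + 6/(-5) = 24 + 6*(-1/5) = 24 - 6/5 = 114/5)
t(j) = -1/3 + 1/(6*(114/5 + j)) (t(j) = -1/3 + 1/(6*(j + 114/5)) = -1/3 + 1/(6*(114/5 + j)))
2007/252 + t(6)/(-3096) = 2007/252 + ((-223 - 10*6)/(6*(114 + 5*6)))/(-3096) = 2007*(1/252) + ((-223 - 60)/(6*(114 + 30)))*(-1/3096) = 223/28 + ((1/6)*(-283)/144)*(-1/3096) = 223/28 + ((1/6)*(1/144)*(-283))*(-1/3096) = 223/28 - 283/864*(-1/3096) = 223/28 + 283/2674944 = 149130109/18724608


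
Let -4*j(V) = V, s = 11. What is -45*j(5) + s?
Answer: 269/4 ≈ 67.250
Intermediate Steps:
j(V) = -V/4
-45*j(5) + s = -(-45)*5/4 + 11 = -45*(-5/4) + 11 = 225/4 + 11 = 269/4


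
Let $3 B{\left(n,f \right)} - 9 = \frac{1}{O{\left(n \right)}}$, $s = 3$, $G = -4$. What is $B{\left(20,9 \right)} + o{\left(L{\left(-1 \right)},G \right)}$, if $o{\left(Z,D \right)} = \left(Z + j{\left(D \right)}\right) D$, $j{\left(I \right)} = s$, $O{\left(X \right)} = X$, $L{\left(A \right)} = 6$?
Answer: $- \frac{1979}{60} \approx -32.983$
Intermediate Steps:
$j{\left(I \right)} = 3$
$o{\left(Z,D \right)} = D \left(3 + Z\right)$ ($o{\left(Z,D \right)} = \left(Z + 3\right) D = \left(3 + Z\right) D = D \left(3 + Z\right)$)
$B{\left(n,f \right)} = 3 + \frac{1}{3 n}$
$B{\left(20,9 \right)} + o{\left(L{\left(-1 \right)},G \right)} = \left(3 + \frac{1}{3 \cdot 20}\right) - 4 \left(3 + 6\right) = \left(3 + \frac{1}{3} \cdot \frac{1}{20}\right) - 36 = \left(3 + \frac{1}{60}\right) - 36 = \frac{181}{60} - 36 = - \frac{1979}{60}$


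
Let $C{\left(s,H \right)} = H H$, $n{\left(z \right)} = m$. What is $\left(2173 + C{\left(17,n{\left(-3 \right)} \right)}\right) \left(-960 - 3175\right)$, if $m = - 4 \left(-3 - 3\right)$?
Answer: $-11367115$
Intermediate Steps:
$m = 24$ ($m = \left(-4\right) \left(-6\right) = 24$)
$n{\left(z \right)} = 24$
$C{\left(s,H \right)} = H^{2}$
$\left(2173 + C{\left(17,n{\left(-3 \right)} \right)}\right) \left(-960 - 3175\right) = \left(2173 + 24^{2}\right) \left(-960 - 3175\right) = \left(2173 + 576\right) \left(-4135\right) = 2749 \left(-4135\right) = -11367115$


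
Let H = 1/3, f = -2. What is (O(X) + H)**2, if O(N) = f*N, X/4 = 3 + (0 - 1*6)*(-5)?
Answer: 625681/9 ≈ 69520.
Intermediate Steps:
H = 1/3 ≈ 0.33333
X = 132 (X = 4*(3 + (0 - 1*6)*(-5)) = 4*(3 + (0 - 6)*(-5)) = 4*(3 - 6*(-5)) = 4*(3 + 30) = 4*33 = 132)
O(N) = -2*N
(O(X) + H)**2 = (-2*132 + 1/3)**2 = (-264 + 1/3)**2 = (-791/3)**2 = 625681/9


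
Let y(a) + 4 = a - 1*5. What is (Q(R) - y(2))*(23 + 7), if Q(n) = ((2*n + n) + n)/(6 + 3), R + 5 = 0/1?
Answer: 430/3 ≈ 143.33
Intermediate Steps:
y(a) = -9 + a (y(a) = -4 + (a - 1*5) = -4 + (a - 5) = -4 + (-5 + a) = -9 + a)
R = -5 (R = -5 + 0/1 = -5 + 0*1 = -5 + 0 = -5)
Q(n) = 4*n/9 (Q(n) = (3*n + n)/9 = (4*n)*(⅑) = 4*n/9)
(Q(R) - y(2))*(23 + 7) = ((4/9)*(-5) - (-9 + 2))*(23 + 7) = (-20/9 - 1*(-7))*30 = (-20/9 + 7)*30 = (43/9)*30 = 430/3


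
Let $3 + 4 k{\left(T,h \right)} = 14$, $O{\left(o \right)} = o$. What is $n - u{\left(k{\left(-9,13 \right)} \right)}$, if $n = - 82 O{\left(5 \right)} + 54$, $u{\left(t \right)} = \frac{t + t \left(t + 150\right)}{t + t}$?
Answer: $- \frac{3463}{8} \approx -432.88$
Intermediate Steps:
$k{\left(T,h \right)} = \frac{11}{4}$ ($k{\left(T,h \right)} = - \frac{3}{4} + \frac{1}{4} \cdot 14 = - \frac{3}{4} + \frac{7}{2} = \frac{11}{4}$)
$u{\left(t \right)} = \frac{t + t \left(150 + t\right)}{2 t}$
$n = -356$ ($n = \left(-82\right) 5 + 54 = -410 + 54 = -356$)
$n - u{\left(k{\left(-9,13 \right)} \right)} = -356 - \left(\frac{151}{2} + \frac{1}{2} \cdot \frac{11}{4}\right) = -356 - \left(\frac{151}{2} + \frac{11}{8}\right) = -356 - \frac{615}{8} = - \frac{3463}{8}$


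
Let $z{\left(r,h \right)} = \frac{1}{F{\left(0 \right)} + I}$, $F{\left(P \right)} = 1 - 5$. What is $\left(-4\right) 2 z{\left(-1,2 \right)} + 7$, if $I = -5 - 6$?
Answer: $\frac{113}{15} \approx 7.5333$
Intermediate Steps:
$F{\left(P \right)} = -4$
$I = -11$ ($I = -5 - 6 = -11$)
$z{\left(r,h \right)} = - \frac{1}{15}$ ($z{\left(r,h \right)} = \frac{1}{-4 - 11} = \frac{1}{-15} = - \frac{1}{15}$)
$\left(-4\right) 2 z{\left(-1,2 \right)} + 7 = \left(-4\right) 2 \left(- \frac{1}{15}\right) + 7 = \left(-8\right) \left(- \frac{1}{15}\right) + 7 = \frac{8}{15} + 7 = \frac{113}{15}$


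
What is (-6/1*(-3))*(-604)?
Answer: -10872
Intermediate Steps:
(-6/1*(-3))*(-604) = (-6*1*(-3))*(-604) = -6*(-3)*(-604) = 18*(-604) = -10872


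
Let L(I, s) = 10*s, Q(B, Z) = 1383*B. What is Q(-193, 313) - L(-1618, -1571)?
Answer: -251209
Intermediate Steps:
Q(-193, 313) - L(-1618, -1571) = 1383*(-193) - 10*(-1571) = -266919 - 1*(-15710) = -266919 + 15710 = -251209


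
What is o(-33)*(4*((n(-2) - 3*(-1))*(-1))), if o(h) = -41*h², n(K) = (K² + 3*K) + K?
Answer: -178596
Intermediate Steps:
n(K) = K² + 4*K
o(-33)*(4*((n(-2) - 3*(-1))*(-1))) = (-41*(-33)²)*(4*((-2*(4 - 2) - 3*(-1))*(-1))) = (-41*1089)*(4*((-2*2 + 3)*(-1))) = -178596*(-4 + 3)*(-1) = -178596*(-1*(-1)) = -178596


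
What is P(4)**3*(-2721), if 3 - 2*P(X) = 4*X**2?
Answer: 617615301/8 ≈ 7.7202e+7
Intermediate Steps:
P(X) = 3/2 - 2*X**2
P(4)**3*(-2721) = (3/2 - 2*4**2)**3*(-2721) = (3/2 - 2*16)**3*(-2721) = (3/2 - 32)**3*(-2721) = (-61/2)**3*(-2721) = -226981/8*(-2721) = 617615301/8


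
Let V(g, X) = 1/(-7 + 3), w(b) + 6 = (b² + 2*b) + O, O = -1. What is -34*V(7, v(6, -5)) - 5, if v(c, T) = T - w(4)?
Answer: 7/2 ≈ 3.5000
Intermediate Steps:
w(b) = -7 + b² + 2*b (w(b) = -6 + ((b² + 2*b) - 1) = -6 + (-1 + b² + 2*b) = -7 + b² + 2*b)
v(c, T) = -17 + T (v(c, T) = T - (-7 + 4² + 2*4) = T - (-7 + 16 + 8) = T - 1*17 = T - 17 = -17 + T)
V(g, X) = -¼ (V(g, X) = 1/(-4) = -¼)
-34*V(7, v(6, -5)) - 5 = -34*(-¼) - 5 = 17/2 - 5 = 7/2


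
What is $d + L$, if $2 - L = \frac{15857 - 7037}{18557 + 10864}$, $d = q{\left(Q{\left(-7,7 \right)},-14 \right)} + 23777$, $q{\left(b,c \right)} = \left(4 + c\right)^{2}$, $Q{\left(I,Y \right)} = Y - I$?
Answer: $\frac{11151353}{467} \approx 23879.0$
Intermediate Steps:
$d = 23877$ ($d = \left(4 - 14\right)^{2} + 23777 = \left(-10\right)^{2} + 23777 = 100 + 23777 = 23877$)
$L = \frac{794}{467}$ ($L = 2 - \frac{15857 - 7037}{18557 + 10864} = 2 - \frac{8820}{29421} = 2 - 8820 \cdot \frac{1}{29421} = 2 - \frac{140}{467} = \frac{794}{467} \approx 1.7002$)
$d + L = 23877 + \frac{794}{467} = \frac{11151353}{467}$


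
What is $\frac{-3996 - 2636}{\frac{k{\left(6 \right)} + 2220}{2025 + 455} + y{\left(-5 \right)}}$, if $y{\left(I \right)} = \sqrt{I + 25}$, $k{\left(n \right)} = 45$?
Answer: $\frac{1490130816}{4715111} - \frac{3263156224 \sqrt{5}}{4715111} \approx -1231.5$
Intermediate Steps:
$y{\left(I \right)} = \sqrt{25 + I}$
$\frac{-3996 - 2636}{\frac{k{\left(6 \right)} + 2220}{2025 + 455} + y{\left(-5 \right)}} = \frac{-3996 - 2636}{\frac{45 + 2220}{2025 + 455} + \sqrt{25 - 5}} = - \frac{6632}{\frac{2265}{2480} + \sqrt{20}} = - \frac{6632}{2265 \cdot \frac{1}{2480} + 2 \sqrt{5}} = - \frac{6632}{\frac{453}{496} + 2 \sqrt{5}}$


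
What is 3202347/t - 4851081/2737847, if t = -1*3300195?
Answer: -8259016462568/3011809660055 ≈ -2.7422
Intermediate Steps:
t = -3300195
3202347/t - 4851081/2737847 = 3202347/(-3300195) - 4851081/2737847 = 3202347*(-1/3300195) - 4851081*1/2737847 = -1067449/1100065 - 4851081/2737847 = -8259016462568/3011809660055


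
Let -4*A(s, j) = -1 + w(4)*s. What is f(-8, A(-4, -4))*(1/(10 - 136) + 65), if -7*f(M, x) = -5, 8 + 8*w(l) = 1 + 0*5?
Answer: 40945/882 ≈ 46.423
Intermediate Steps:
w(l) = -7/8 (w(l) = -1 + (1 + 0*5)/8 = -1 + (1 + 0)/8 = -1 + (⅛)*1 = -1 + ⅛ = -7/8)
A(s, j) = ¼ + 7*s/32 (A(s, j) = -(-1 - 7*s/8)/4 = ¼ + 7*s/32)
f(M, x) = 5/7 (f(M, x) = -⅐*(-5) = 5/7)
f(-8, A(-4, -4))*(1/(10 - 136) + 65) = 5*(1/(10 - 136) + 65)/7 = 5*(1/(-126) + 65)/7 = 5*(-1/126 + 65)/7 = (5/7)*(8189/126) = 40945/882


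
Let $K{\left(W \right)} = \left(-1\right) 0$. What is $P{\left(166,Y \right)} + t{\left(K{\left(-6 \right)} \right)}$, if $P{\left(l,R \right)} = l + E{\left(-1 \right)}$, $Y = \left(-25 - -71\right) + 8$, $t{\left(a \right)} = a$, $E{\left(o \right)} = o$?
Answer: $165$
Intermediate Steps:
$K{\left(W \right)} = 0$
$Y = 54$ ($Y = \left(-25 + 71\right) + 8 = 46 + 8 = 54$)
$P{\left(l,R \right)} = -1 + l$ ($P{\left(l,R \right)} = l - 1 = -1 + l$)
$P{\left(166,Y \right)} + t{\left(K{\left(-6 \right)} \right)} = \left(-1 + 166\right) + 0 = 165 + 0 = 165$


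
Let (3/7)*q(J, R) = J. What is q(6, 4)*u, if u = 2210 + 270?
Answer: 34720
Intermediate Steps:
u = 2480
q(J, R) = 7*J/3
q(6, 4)*u = ((7/3)*6)*2480 = 14*2480 = 34720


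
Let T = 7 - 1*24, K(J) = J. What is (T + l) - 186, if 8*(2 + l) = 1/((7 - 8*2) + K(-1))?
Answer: -16401/80 ≈ -205.01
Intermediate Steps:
T = -17 (T = 7 - 24 = -17)
l = -161/80 (l = -2 + 1/(8*((7 - 8*2) - 1)) = -2 + 1/(8*((7 - 16) - 1)) = -2 + 1/(8*(-9 - 1)) = -2 + (⅛)/(-10) = -2 + (⅛)*(-⅒) = -2 - 1/80 = -161/80 ≈ -2.0125)
(T + l) - 186 = (-17 - 161/80) - 186 = -1521/80 - 186 = -16401/80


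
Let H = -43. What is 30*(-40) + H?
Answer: -1243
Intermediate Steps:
30*(-40) + H = 30*(-40) - 43 = -1200 - 43 = -1243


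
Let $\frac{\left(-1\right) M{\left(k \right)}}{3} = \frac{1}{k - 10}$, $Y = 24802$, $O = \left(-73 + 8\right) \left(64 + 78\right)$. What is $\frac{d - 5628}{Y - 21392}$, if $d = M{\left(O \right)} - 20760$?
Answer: $- \frac{81275039}{10502800} \approx -7.7384$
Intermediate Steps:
$O = -9230$ ($O = \left(-65\right) 142 = -9230$)
$M{\left(k \right)} = - \frac{3}{-10 + k}$ ($M{\left(k \right)} = - \frac{3}{k - 10} = - \frac{3}{-10 + k}$)
$d = - \frac{63940799}{3080}$ ($d = - \frac{3}{-10 - 9230} - 20760 = - \frac{3}{-9240} - 20760 = \left(-3\right) \left(- \frac{1}{9240}\right) - 20760 = \frac{1}{3080} - 20760 = - \frac{63940799}{3080} \approx -20760.0$)
$\frac{d - 5628}{Y - 21392} = \frac{- \frac{63940799}{3080} - 5628}{24802 - 21392} = \frac{- \frac{63940799}{3080} - 5628}{3410} = \left(- \frac{81275039}{3080}\right) \frac{1}{3410} = - \frac{81275039}{10502800}$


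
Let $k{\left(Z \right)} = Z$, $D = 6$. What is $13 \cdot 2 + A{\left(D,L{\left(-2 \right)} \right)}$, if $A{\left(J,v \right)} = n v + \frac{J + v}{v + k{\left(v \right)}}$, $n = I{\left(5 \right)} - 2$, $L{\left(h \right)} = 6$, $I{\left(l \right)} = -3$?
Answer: $-3$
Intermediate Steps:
$n = -5$ ($n = -3 - 2 = -5$)
$A{\left(J,v \right)} = - 5 v + \frac{J + v}{2 v}$ ($A{\left(J,v \right)} = - 5 v + \frac{J + v}{v + v} = - 5 v + \frac{J + v}{2 v}$)
$13 \cdot 2 + A{\left(D,L{\left(-2 \right)} \right)} = 13 \cdot 2 + \frac{6 + 6 - 10 \cdot 6^{2}}{2 \cdot 6} = 26 + \frac{1}{2} \cdot \frac{1}{6} \left(6 + 6 - 360\right) = 26 + \frac{1}{2} \cdot \frac{1}{6} \left(-348\right) = 26 - 29 = -3$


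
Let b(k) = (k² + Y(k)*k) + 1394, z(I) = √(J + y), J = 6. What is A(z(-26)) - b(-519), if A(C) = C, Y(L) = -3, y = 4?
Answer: -272312 + √10 ≈ -2.7231e+5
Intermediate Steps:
z(I) = √10 (z(I) = √(6 + 4) = √10)
b(k) = 1394 + k² - 3*k (b(k) = (k² - 3*k) + 1394 = 1394 + k² - 3*k)
A(z(-26)) - b(-519) = √10 - (1394 + (-519)² - 3*(-519)) = √10 - (1394 + 269361 + 1557) = √10 - 1*272312 = √10 - 272312 = -272312 + √10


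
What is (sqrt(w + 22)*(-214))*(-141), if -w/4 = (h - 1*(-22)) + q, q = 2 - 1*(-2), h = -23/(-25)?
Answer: 90522*I*sqrt(238)/5 ≈ 2.793e+5*I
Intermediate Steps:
h = 23/25 (h = -23*(-1/25) = 23/25 ≈ 0.92000)
q = 4 (q = 2 + 2 = 4)
w = -2692/25 (w = -4*((23/25 - 1*(-22)) + 4) = -4*((23/25 + 22) + 4) = -4*(573/25 + 4) = -4*673/25 = -2692/25 ≈ -107.68)
(sqrt(w + 22)*(-214))*(-141) = (sqrt(-2692/25 + 22)*(-214))*(-141) = (sqrt(-2142/25)*(-214))*(-141) = ((3*I*sqrt(238)/5)*(-214))*(-141) = -642*I*sqrt(238)/5*(-141) = 90522*I*sqrt(238)/5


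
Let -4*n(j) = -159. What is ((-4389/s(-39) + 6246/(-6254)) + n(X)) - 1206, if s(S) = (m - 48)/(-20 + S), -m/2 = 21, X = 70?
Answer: -758825723/187620 ≈ -4044.5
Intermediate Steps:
n(j) = 159/4 (n(j) = -1/4*(-159) = 159/4)
m = -42 (m = -2*21 = -42)
s(S) = -90/(-20 + S) (s(S) = (-42 - 48)/(-20 + S) = -90/(-20 + S))
((-4389/s(-39) + 6246/(-6254)) + n(X)) - 1206 = ((-4389/((-90/(-20 - 39))) + 6246/(-6254)) + 159/4) - 1206 = ((-4389/((-90/(-59))) + 6246*(-1/6254)) + 159/4) - 1206 = ((-4389/((-90*(-1/59))) - 3123/3127) + 159/4) - 1206 = ((-4389/90/59 - 3123/3127) + 159/4) - 1206 = ((-4389*59/90 - 3123/3127) + 159/4) - 1206 = ((-86317/30 - 3123/3127) + 159/4) - 1206 = (-270006949/93810 + 159/4) - 1206 = -532556003/187620 - 1206 = -758825723/187620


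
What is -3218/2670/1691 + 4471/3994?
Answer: 10086789089/9016395090 ≈ 1.1187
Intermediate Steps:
-3218/2670/1691 + 4471/3994 = -3218*1/2670*(1/1691) + 4471*(1/3994) = -1609/1335*1/1691 + 4471/3994 = -1609/2257485 + 4471/3994 = 10086789089/9016395090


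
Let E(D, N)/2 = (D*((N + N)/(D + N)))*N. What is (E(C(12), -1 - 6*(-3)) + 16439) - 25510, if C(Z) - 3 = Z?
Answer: -68233/8 ≈ -8529.1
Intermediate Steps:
C(Z) = 3 + Z
E(D, N) = 4*D*N²/(D + N) (E(D, N) = 2*((D*((N + N)/(D + N)))*N) = 2*((D*((2*N)/(D + N)))*N) = 2*((D*(2*N/(D + N)))*N) = 2*((2*D*N/(D + N))*N) = 2*(2*D*N²/(D + N)) = 4*D*N²/(D + N))
(E(C(12), -1 - 6*(-3)) + 16439) - 25510 = (4*(3 + 12)*(-1 - 6*(-3))²/((3 + 12) + (-1 - 6*(-3))) + 16439) - 25510 = (4*15*(-1 + 18)²/(15 + (-1 + 18)) + 16439) - 25510 = (4*15*17²/(15 + 17) + 16439) - 25510 = (4*15*289/32 + 16439) - 25510 = (4*15*289*(1/32) + 16439) - 25510 = (4335/8 + 16439) - 25510 = 135847/8 - 25510 = -68233/8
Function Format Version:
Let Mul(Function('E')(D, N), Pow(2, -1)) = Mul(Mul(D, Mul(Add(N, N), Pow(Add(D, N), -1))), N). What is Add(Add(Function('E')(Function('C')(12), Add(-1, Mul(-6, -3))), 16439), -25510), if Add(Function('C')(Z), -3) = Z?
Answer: Rational(-68233, 8) ≈ -8529.1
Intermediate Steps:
Function('C')(Z) = Add(3, Z)
Function('E')(D, N) = Mul(4, D, Pow(N, 2), Pow(Add(D, N), -1)) (Function('E')(D, N) = Mul(2, Mul(Mul(D, Mul(Add(N, N), Pow(Add(D, N), -1))), N)) = Mul(2, Mul(Mul(D, Mul(Mul(2, N), Pow(Add(D, N), -1))), N)) = Mul(2, Mul(Mul(D, Mul(2, N, Pow(Add(D, N), -1))), N)) = Mul(2, Mul(Mul(2, D, N, Pow(Add(D, N), -1)), N)) = Mul(2, Mul(2, D, Pow(N, 2), Pow(Add(D, N), -1))) = Mul(4, D, Pow(N, 2), Pow(Add(D, N), -1)))
Add(Add(Function('E')(Function('C')(12), Add(-1, Mul(-6, -3))), 16439), -25510) = Add(Add(Mul(4, Add(3, 12), Pow(Add(-1, Mul(-6, -3)), 2), Pow(Add(Add(3, 12), Add(-1, Mul(-6, -3))), -1)), 16439), -25510) = Add(Add(Mul(4, 15, Pow(Add(-1, 18), 2), Pow(Add(15, Add(-1, 18)), -1)), 16439), -25510) = Add(Add(Mul(4, 15, Pow(17, 2), Pow(Add(15, 17), -1)), 16439), -25510) = Add(Add(Mul(4, 15, 289, Pow(32, -1)), 16439), -25510) = Add(Add(Mul(4, 15, 289, Rational(1, 32)), 16439), -25510) = Add(Add(Rational(4335, 8), 16439), -25510) = Add(Rational(135847, 8), -25510) = Rational(-68233, 8)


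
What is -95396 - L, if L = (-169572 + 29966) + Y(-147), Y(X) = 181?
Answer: 44029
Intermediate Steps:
L = -139425 (L = (-169572 + 29966) + 181 = -139606 + 181 = -139425)
-95396 - L = -95396 - 1*(-139425) = -95396 + 139425 = 44029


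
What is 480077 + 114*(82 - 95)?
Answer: 478595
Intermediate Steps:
480077 + 114*(82 - 95) = 480077 + 114*(-13) = 480077 - 1482 = 478595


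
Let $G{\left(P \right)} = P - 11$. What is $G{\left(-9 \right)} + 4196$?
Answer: $4176$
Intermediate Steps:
$G{\left(P \right)} = -11 + P$
$G{\left(-9 \right)} + 4196 = \left(-11 - 9\right) + 4196 = -20 + 4196 = 4176$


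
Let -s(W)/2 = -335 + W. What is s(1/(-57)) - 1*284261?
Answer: -16164685/57 ≈ -2.8359e+5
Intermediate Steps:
s(W) = 670 - 2*W (s(W) = -2*(-335 + W) = 670 - 2*W)
s(1/(-57)) - 1*284261 = (670 - 2/(-57)) - 1*284261 = (670 - 2*(-1/57)) - 284261 = (670 + 2/57) - 284261 = 38192/57 - 284261 = -16164685/57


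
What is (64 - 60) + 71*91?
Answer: 6465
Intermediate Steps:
(64 - 60) + 71*91 = 4 + 6461 = 6465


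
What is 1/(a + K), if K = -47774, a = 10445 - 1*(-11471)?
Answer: -1/25858 ≈ -3.8673e-5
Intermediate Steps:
a = 21916 (a = 10445 + 11471 = 21916)
1/(a + K) = 1/(21916 - 47774) = 1/(-25858) = -1/25858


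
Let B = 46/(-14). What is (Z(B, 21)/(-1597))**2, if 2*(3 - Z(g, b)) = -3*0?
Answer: 9/2550409 ≈ 3.5288e-6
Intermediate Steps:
B = -23/7 (B = 46*(-1/14) = -23/7 ≈ -3.2857)
Z(g, b) = 3 (Z(g, b) = 3 - (-3)*0/2 = 3 - 1/2*0 = 3 + 0 = 3)
(Z(B, 21)/(-1597))**2 = (3/(-1597))**2 = (3*(-1/1597))**2 = (-3/1597)**2 = 9/2550409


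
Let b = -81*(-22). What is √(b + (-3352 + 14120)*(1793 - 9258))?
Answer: I*√80381338 ≈ 8965.6*I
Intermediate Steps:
b = 1782
√(b + (-3352 + 14120)*(1793 - 9258)) = √(1782 + (-3352 + 14120)*(1793 - 9258)) = √(1782 + 10768*(-7465)) = √(1782 - 80383120) = √(-80381338) = I*√80381338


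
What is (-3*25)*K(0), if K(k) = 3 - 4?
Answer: 75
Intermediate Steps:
K(k) = -1
(-3*25)*K(0) = -3*25*(-1) = -75*(-1) = 75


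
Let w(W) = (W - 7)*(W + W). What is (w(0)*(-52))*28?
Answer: 0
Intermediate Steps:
w(W) = 2*W*(-7 + W) (w(W) = (-7 + W)*(2*W) = 2*W*(-7 + W))
(w(0)*(-52))*28 = ((2*0*(-7 + 0))*(-52))*28 = ((2*0*(-7))*(-52))*28 = (0*(-52))*28 = 0*28 = 0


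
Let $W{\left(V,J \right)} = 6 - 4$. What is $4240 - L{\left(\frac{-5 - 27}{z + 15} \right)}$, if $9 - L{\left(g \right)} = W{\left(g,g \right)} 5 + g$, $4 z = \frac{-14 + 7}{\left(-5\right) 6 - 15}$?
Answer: $\frac{11474627}{2707} \approx 4238.9$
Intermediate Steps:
$W{\left(V,J \right)} = 2$
$z = \frac{7}{180}$ ($z = \frac{\left(-14 + 7\right) \frac{1}{\left(-5\right) 6 - 15}}{4} = \frac{\left(-7\right) \frac{1}{-30 - 15}}{4} = \frac{\left(-7\right) \frac{1}{-45}}{4} = \frac{\left(-7\right) \left(- \frac{1}{45}\right)}{4} = \frac{1}{4} \cdot \frac{7}{45} = \frac{7}{180} \approx 0.038889$)
$L{\left(g \right)} = -1 - g$ ($L{\left(g \right)} = 9 - \left(2 \cdot 5 + g\right) = 9 - \left(10 + g\right) = -1 - g$)
$4240 - L{\left(\frac{-5 - 27}{z + 15} \right)} = 4240 - \left(-1 - \frac{-5 - 27}{\frac{7}{180} + 15}\right) = 4240 - \left(-1 - - \frac{32}{\frac{2707}{180}}\right) = 4240 - \left(-1 - \left(-32\right) \frac{180}{2707}\right) = 4240 - \left(-1 - - \frac{5760}{2707}\right) = 4240 - \left(-1 + \frac{5760}{2707}\right) = 4240 - \frac{3053}{2707} = \frac{11474627}{2707}$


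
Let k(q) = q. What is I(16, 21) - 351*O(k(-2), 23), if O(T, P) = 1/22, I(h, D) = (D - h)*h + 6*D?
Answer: 4181/22 ≈ 190.05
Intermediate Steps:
I(h, D) = 6*D + h*(D - h) (I(h, D) = h*(D - h) + 6*D = 6*D + h*(D - h))
O(T, P) = 1/22
I(16, 21) - 351*O(k(-2), 23) = (-1*16² + 6*21 + 21*16) - 351*1/22 = (-1*256 + 126 + 336) - 351/22 = (-256 + 126 + 336) - 351/22 = 206 - 351/22 = 4181/22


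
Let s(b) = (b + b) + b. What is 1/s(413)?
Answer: 1/1239 ≈ 0.00080710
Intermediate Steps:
s(b) = 3*b (s(b) = 2*b + b = 3*b)
1/s(413) = 1/(3*413) = 1/1239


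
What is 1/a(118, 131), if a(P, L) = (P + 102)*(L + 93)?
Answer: 1/49280 ≈ 2.0292e-5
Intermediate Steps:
a(P, L) = (93 + L)*(102 + P) (a(P, L) = (102 + P)*(93 + L) = (93 + L)*(102 + P))
1/a(118, 131) = 1/(9486 + 93*118 + 102*131 + 131*118) = 1/(9486 + 10974 + 13362 + 15458) = 1/49280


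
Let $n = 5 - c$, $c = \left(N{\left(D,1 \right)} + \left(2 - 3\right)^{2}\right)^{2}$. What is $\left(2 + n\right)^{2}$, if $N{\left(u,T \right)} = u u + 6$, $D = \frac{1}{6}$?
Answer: $\frac{3018073969}{1679616} \approx 1796.9$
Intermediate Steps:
$D = \frac{1}{6} \approx 0.16667$
$N{\left(u,T \right)} = 6 + u^{2}$ ($N{\left(u,T \right)} = u^{2} + 6 = 6 + u^{2}$)
$c = \frac{64009}{1296}$ ($c = \left(\left(6 + \left(\frac{1}{6}\right)^{2}\right) + \left(2 - 3\right)^{2}\right)^{2} = \left(\left(6 + \frac{1}{36}\right) + \left(-1\right)^{2}\right)^{2} = \left(\frac{217}{36} + 1\right)^{2} = \left(\frac{253}{36}\right)^{2} = \frac{64009}{1296} \approx 49.39$)
$n = - \frac{57529}{1296}$ ($n = 5 - \frac{64009}{1296} = - \frac{57529}{1296} \approx -44.39$)
$\left(2 + n\right)^{2} = \left(2 - \frac{57529}{1296}\right)^{2} = \left(- \frac{54937}{1296}\right)^{2} = \frac{3018073969}{1679616}$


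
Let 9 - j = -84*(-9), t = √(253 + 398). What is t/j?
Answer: -√651/747 ≈ -0.034156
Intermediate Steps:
t = √651 ≈ 25.515
j = -747 (j = 9 - (-84)*(-9) = 9 - 1*756 = 9 - 756 = -747)
t/j = √651/(-747) = √651*(-1/747) = -√651/747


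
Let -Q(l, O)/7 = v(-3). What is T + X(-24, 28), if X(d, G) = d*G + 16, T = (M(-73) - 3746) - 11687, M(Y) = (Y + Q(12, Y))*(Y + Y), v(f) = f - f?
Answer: -5431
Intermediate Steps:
v(f) = 0
Q(l, O) = 0 (Q(l, O) = -7*0 = 0)
M(Y) = 2*Y² (M(Y) = (Y + 0)*(Y + Y) = Y*(2*Y) = 2*Y²)
T = -4775 (T = (2*(-73)² - 3746) - 11687 = (2*5329 - 3746) - 11687 = (10658 - 3746) - 11687 = 6912 - 11687 = -4775)
X(d, G) = 16 + G*d (X(d, G) = G*d + 16 = 16 + G*d)
T + X(-24, 28) = -4775 + (16 + 28*(-24)) = -4775 + (16 - 672) = -4775 - 656 = -5431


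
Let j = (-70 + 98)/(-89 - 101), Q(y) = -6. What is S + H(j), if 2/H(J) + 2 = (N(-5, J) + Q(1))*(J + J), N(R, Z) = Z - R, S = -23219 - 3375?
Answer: -199437431/7499 ≈ -26595.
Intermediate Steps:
S = -26594
j = -14/95 (j = 28/(-190) = 28*(-1/190) = -14/95 ≈ -0.14737)
H(J) = 2/(-2 + 2*J*(-1 + J)) (H(J) = 2/(-2 + ((J - 1*(-5)) - 6)*(J + J)) = 2/(-2 + ((J + 5) - 6)*(2*J)) = 2/(-2 + ((5 + J) - 6)*(2*J)) = 2/(-2 + (-1 + J)*(2*J)) = 2/(-2 + 2*J*(-1 + J)))
S + H(j) = -26594 + 1/(-1 + (-14/95)**2 - 1*(-14/95)) = -26594 + 1/(-1 + 196/9025 + 14/95) = -26594 + 1/(-7499/9025) = -26594 - 9025/7499 = -199437431/7499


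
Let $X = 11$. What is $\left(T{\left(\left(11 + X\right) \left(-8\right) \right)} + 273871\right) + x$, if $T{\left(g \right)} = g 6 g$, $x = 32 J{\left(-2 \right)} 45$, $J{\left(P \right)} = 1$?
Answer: $461167$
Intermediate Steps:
$x = 1440$ ($x = 32 \cdot 1 \cdot 45 = 32 \cdot 45 = 1440$)
$T{\left(g \right)} = 6 g^{2}$ ($T{\left(g \right)} = 6 g g = 6 g^{2}$)
$\left(T{\left(\left(11 + X\right) \left(-8\right) \right)} + 273871\right) + x = \left(6 \left(\left(11 + 11\right) \left(-8\right)\right)^{2} + 273871\right) + 1440 = \left(6 \left(22 \left(-8\right)\right)^{2} + 273871\right) + 1440 = \left(6 \left(-176\right)^{2} + 273871\right) + 1440 = \left(6 \cdot 30976 + 273871\right) + 1440 = \left(185856 + 273871\right) + 1440 = 459727 + 1440 = 461167$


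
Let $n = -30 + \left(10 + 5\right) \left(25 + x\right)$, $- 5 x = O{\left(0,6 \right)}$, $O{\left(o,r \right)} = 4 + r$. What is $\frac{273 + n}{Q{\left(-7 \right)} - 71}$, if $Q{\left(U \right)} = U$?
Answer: $- \frac{98}{13} \approx -7.5385$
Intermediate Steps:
$x = -2$ ($x = - \frac{4 + 6}{5} = \left(- \frac{1}{5}\right) 10 = -2$)
$n = 315$ ($n = -30 + \left(10 + 5\right) \left(25 - 2\right) = -30 + 15 \cdot 23 = -30 + 345 = 315$)
$\frac{273 + n}{Q{\left(-7 \right)} - 71} = \frac{273 + 315}{-7 - 71} = \frac{588}{-78} = 588 \left(- \frac{1}{78}\right) = - \frac{98}{13}$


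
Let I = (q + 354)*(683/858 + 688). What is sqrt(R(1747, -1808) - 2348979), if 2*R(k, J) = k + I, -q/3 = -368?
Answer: I*sqrt(37748305738)/143 ≈ 1358.7*I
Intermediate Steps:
q = 1104 (q = -3*(-368) = 1104)
I = 143609841/143 (I = (1104 + 354)*(683/858 + 688) = 1458*(683*(1/858) + 688) = 1458*(683/858 + 688) = 1458*(590987/858) = 143609841/143 ≈ 1.0043e+6)
R(k, J) = 143609841/286 + k/2 (R(k, J) = (k + 143609841/143)/2 = (143609841/143 + k)/2 = 143609841/286 + k/2)
sqrt(R(1747, -1808) - 2348979) = sqrt((143609841/286 + (1/2)*1747) - 2348979) = sqrt((143609841/286 + 1747/2) - 2348979) = sqrt(71929831/143 - 2348979) = sqrt(-263974166/143) = I*sqrt(37748305738)/143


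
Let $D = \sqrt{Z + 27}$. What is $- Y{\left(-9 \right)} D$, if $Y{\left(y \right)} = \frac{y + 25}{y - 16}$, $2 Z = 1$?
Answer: $\frac{8 \sqrt{110}}{25} \approx 3.3562$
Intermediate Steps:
$Z = \frac{1}{2}$ ($Z = \frac{1}{2} \cdot 1 = \frac{1}{2} \approx 0.5$)
$Y{\left(y \right)} = \frac{25 + y}{-16 + y}$
$D = \frac{\sqrt{110}}{2}$ ($D = \sqrt{\frac{1}{2} + 27} = \sqrt{\frac{55}{2}} = \frac{\sqrt{110}}{2} \approx 5.244$)
$- Y{\left(-9 \right)} D = - \frac{25 - 9}{-16 - 9} \frac{\sqrt{110}}{2} = - \frac{16}{-25} \frac{\sqrt{110}}{2} = - \frac{\left(-1\right) 16}{25} \frac{\sqrt{110}}{2} = \left(-1\right) \left(- \frac{16}{25}\right) \frac{\sqrt{110}}{2} = \frac{16 \frac{\sqrt{110}}{2}}{25} = \frac{8 \sqrt{110}}{25}$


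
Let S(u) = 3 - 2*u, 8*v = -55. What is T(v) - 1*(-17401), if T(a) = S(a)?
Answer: 69671/4 ≈ 17418.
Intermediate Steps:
v = -55/8 (v = (⅛)*(-55) = -55/8 ≈ -6.8750)
T(a) = 3 - 2*a
T(v) - 1*(-17401) = (3 - 2*(-55/8)) - 1*(-17401) = (3 + 55/4) + 17401 = 67/4 + 17401 = 69671/4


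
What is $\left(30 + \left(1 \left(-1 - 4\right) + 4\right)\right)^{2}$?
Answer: $841$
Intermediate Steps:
$\left(30 + \left(1 \left(-1 - 4\right) + 4\right)\right)^{2} = \left(30 + \left(1 \left(-5\right) + 4\right)\right)^{2} = \left(30 + \left(-5 + 4\right)\right)^{2} = \left(30 - 1\right)^{2} = 29^{2} = 841$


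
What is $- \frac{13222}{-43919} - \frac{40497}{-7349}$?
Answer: $\frac{1875756221}{322760731} \approx 5.8116$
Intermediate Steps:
$- \frac{13222}{-43919} - \frac{40497}{-7349} = \left(-13222\right) \left(- \frac{1}{43919}\right) - - \frac{40497}{7349} = \frac{13222}{43919} + \frac{40497}{7349} = \frac{1875756221}{322760731}$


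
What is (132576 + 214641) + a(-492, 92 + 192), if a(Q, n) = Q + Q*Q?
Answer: 588789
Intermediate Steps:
a(Q, n) = Q + Q**2
(132576 + 214641) + a(-492, 92 + 192) = (132576 + 214641) - 492*(1 - 492) = 347217 - 492*(-491) = 347217 + 241572 = 588789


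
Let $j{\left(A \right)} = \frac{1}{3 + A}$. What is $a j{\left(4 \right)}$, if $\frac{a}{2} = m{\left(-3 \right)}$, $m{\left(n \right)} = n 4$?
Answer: $- \frac{24}{7} \approx -3.4286$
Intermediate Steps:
$m{\left(n \right)} = 4 n$
$a = -24$ ($a = 2 \cdot 4 \left(-3\right) = 2 \left(-12\right) = -24$)
$a j{\left(4 \right)} = - \frac{24}{3 + 4} = - \frac{24}{7}$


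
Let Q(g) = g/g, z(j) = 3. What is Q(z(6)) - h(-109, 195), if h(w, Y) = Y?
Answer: -194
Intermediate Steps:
Q(g) = 1
Q(z(6)) - h(-109, 195) = 1 - 1*195 = 1 - 195 = -194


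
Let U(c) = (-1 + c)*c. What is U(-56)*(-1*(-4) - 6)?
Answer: -6384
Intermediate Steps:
U(c) = c*(-1 + c)
U(-56)*(-1*(-4) - 6) = (-56*(-1 - 56))*(-1*(-4) - 6) = (-56*(-57))*(4 - 6) = 3192*(-2) = -6384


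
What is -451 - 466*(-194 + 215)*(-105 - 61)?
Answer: 1624025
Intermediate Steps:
-451 - 466*(-194 + 215)*(-105 - 61) = -451 - 9786*(-166) = -451 - 466*(-3486) = -451 + 1624476 = 1624025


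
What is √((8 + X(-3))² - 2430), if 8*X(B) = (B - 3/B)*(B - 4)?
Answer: 3*I*√4151/4 ≈ 48.321*I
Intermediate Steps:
X(B) = (-4 + B)*(B - 3/B)/8 (X(B) = ((B - 3/B)*(B - 4))/8 = ((B - 3/B)*(-4 + B))/8 = ((-4 + B)*(B - 3/B))/8 = (-4 + B)*(B - 3/B)/8)
√((8 + X(-3))² - 2430) = √((8 + (⅛)*(12 - 1*(-3)*(3 - 1*(-3)² + 4*(-3)))/(-3))² - 2430) = √((8 + (⅛)*(-⅓)*(12 - 1*(-3)*(3 - 1*9 - 12)))² - 2430) = √((8 + (⅛)*(-⅓)*(12 - 1*(-3)*(3 - 9 - 12)))² - 2430) = √((8 + (⅛)*(-⅓)*(12 - 1*(-3)*(-18)))² - 2430) = √((8 + (⅛)*(-⅓)*(12 - 54))² - 2430) = √((8 + (⅛)*(-⅓)*(-42))² - 2430) = √((8 + 7/4)² - 2430) = √((39/4)² - 2430) = √(1521/16 - 2430) = √(-37359/16) = 3*I*√4151/4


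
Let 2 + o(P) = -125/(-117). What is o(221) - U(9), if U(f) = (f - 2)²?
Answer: -5842/117 ≈ -49.932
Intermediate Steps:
o(P) = -109/117 (o(P) = -2 - 125/(-117) = -2 - 125*(-1/117) = -2 + 125/117 = -109/117)
U(f) = (-2 + f)²
o(221) - U(9) = -109/117 - (-2 + 9)² = -109/117 - 1*7² = -109/117 - 1*49 = -109/117 - 49 = -5842/117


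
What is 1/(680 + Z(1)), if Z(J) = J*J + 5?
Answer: 1/686 ≈ 0.0014577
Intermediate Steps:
Z(J) = 5 + J² (Z(J) = J² + 5 = 5 + J²)
1/(680 + Z(1)) = 1/(680 + (5 + 1²)) = 1/(680 + (5 + 1)) = 1/(680 + 6) = 1/686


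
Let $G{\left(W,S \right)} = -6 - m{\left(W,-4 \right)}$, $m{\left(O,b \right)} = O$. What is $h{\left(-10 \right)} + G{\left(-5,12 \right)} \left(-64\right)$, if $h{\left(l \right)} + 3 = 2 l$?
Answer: $41$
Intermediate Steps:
$h{\left(l \right)} = -3 + 2 l$
$G{\left(W,S \right)} = -6 - W$
$h{\left(-10 \right)} + G{\left(-5,12 \right)} \left(-64\right) = \left(-3 + 2 \left(-10\right)\right) + \left(-6 - -5\right) \left(-64\right) = \left(-3 - 20\right) + \left(-6 + 5\right) \left(-64\right) = -23 - -64 = -23 + 64 = 41$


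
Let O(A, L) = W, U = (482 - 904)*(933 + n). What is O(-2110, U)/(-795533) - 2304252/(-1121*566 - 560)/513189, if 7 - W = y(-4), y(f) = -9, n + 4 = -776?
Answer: -187848302266/14403506011782939 ≈ -1.3042e-5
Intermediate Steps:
n = -780 (n = -4 - 776 = -780)
W = 16 (W = 7 - 1*(-9) = 7 + 9 = 16)
U = -64566 (U = (482 - 904)*(933 - 780) = -422*153 = -64566)
O(A, L) = 16
O(-2110, U)/(-795533) - 2304252/(-1121*566 - 560)/513189 = 16/(-795533) - 2304252/(-1121*566 - 560)/513189 = 16*(-1/795533) - 2304252/(-634486 - 560)*(1/513189) = -16/795533 - 2304252/(-635046)*(1/513189) = -16/795533 - 2304252*(-1/635046)*(1/513189) = -16/795533 + (384042/105841)*(1/513189) = -16/795533 + 128014/18105478983 = -187848302266/14403506011782939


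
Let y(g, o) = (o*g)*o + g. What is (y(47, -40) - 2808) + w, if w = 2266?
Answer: 74705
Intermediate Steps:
y(g, o) = g + g*o² (y(g, o) = (g*o)*o + g = g*o² + g = g + g*o²)
(y(47, -40) - 2808) + w = (47*(1 + (-40)²) - 2808) + 2266 = (47*(1 + 1600) - 2808) + 2266 = (47*1601 - 2808) + 2266 = (75247 - 2808) + 2266 = 72439 + 2266 = 74705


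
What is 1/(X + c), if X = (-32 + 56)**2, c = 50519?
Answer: 1/51095 ≈ 1.9571e-5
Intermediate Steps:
X = 576 (X = 24**2 = 576)
1/(X + c) = 1/(576 + 50519) = 1/51095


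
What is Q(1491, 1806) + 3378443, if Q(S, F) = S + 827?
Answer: 3380761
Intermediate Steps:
Q(S, F) = 827 + S
Q(1491, 1806) + 3378443 = (827 + 1491) + 3378443 = 2318 + 3378443 = 3380761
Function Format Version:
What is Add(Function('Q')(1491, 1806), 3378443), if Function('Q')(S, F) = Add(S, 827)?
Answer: 3380761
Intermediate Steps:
Function('Q')(S, F) = Add(827, S)
Add(Function('Q')(1491, 1806), 3378443) = Add(Add(827, 1491), 3378443) = Add(2318, 3378443) = 3380761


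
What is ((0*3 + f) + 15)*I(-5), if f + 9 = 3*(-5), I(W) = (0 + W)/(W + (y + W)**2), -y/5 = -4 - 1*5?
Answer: 9/319 ≈ 0.028213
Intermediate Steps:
y = 45 (y = -5*(-4 - 1*5) = -5*(-4 - 5) = -5*(-9) = 45)
I(W) = W/(W + (45 + W)**2) (I(W) = (0 + W)/(W + (45 + W)**2) = W/(W + (45 + W)**2))
f = -24 (f = -9 + 3*(-5) = -9 - 15 = -24)
((0*3 + f) + 15)*I(-5) = ((0*3 - 24) + 15)*(-5/(-5 + (45 - 5)**2)) = ((0 - 24) + 15)*(-5/(-5 + 40**2)) = (-24 + 15)*(-5/(-5 + 1600)) = -(-45)/1595 = -9*(-1/319) = 9/319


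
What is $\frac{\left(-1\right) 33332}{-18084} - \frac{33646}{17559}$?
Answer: $- \frac{1931473}{26461413} \approx -0.072992$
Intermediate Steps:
$\frac{\left(-1\right) 33332}{-18084} - \frac{33646}{17559} = \left(-33332\right) \left(- \frac{1}{18084}\right) - \frac{33646}{17559} = \frac{8333}{4521} - \frac{33646}{17559} = - \frac{1931473}{26461413}$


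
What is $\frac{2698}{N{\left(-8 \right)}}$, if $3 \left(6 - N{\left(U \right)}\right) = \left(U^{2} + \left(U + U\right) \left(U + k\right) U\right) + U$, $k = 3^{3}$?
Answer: $- \frac{213}{65} \approx -3.2769$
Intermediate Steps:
$k = 27$
$N{\left(U \right)} = 6 - \frac{U}{3} - \frac{U^{2}}{3} - \frac{2 U^{2} \left(27 + U\right)}{3}$ ($N{\left(U \right)} = 6 - \frac{\left(U^{2} + \left(U + U\right) \left(U + 27\right) U\right) + U}{3} = 6 - \frac{\left(U^{2} + 2 U \left(27 + U\right) U\right) + U}{3} = 6 - \frac{\left(U^{2} + 2 U^{2} \left(27 + U\right)\right) + U}{3} = 6 - \frac{U + U^{2} + 2 U^{2} \left(27 + U\right)}{3} = 6 - \left(\frac{U}{3} + \frac{U^{2}}{3} + \frac{2 U^{2} \left(27 + U\right)}{3}\right) = 6 - \frac{U}{3} - \frac{U^{2}}{3} - \frac{2 U^{2} \left(27 + U\right)}{3}$)
$\frac{2698}{N{\left(-8 \right)}} = \frac{2698}{6 - \frac{55 \left(-8\right)^{2}}{3} - \frac{2 \left(-8\right)^{3}}{3} - - \frac{8}{3}} = \frac{2698}{6 - \frac{3520}{3} - - \frac{1024}{3} + \frac{8}{3}} = \frac{2698}{6 - \frac{3520}{3} + \frac{1024}{3} + \frac{8}{3}} = \frac{2698}{- \frac{2470}{3}} = 2698 \left(- \frac{3}{2470}\right) = - \frac{213}{65}$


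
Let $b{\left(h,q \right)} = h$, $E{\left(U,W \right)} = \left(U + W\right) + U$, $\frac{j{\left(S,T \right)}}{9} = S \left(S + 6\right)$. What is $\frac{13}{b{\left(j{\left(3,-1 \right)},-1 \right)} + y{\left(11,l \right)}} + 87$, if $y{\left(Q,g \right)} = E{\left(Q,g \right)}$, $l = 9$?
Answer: $\frac{23851}{274} \approx 87.047$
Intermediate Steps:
$j{\left(S,T \right)} = 9 S \left(6 + S\right)$ ($j{\left(S,T \right)} = 9 S \left(S + 6\right) = 9 S \left(6 + S\right)$)
$E{\left(U,W \right)} = W + 2 U$
$y{\left(Q,g \right)} = g + 2 Q$
$\frac{13}{b{\left(j{\left(3,-1 \right)},-1 \right)} + y{\left(11,l \right)}} + 87 = \frac{13}{9 \cdot 3 \left(6 + 3\right) + \left(9 + 2 \cdot 11\right)} + 87 = \frac{13}{9 \cdot 3 \cdot 9 + \left(9 + 22\right)} + 87 = \frac{13}{243 + 31} + 87 = \frac{13}{274} + 87 = \frac{23851}{274}$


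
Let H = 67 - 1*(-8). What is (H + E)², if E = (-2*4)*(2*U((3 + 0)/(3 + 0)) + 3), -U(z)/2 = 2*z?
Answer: 13225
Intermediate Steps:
U(z) = -4*z
E = 40 (E = (-2*4)*(2*(-4*(3 + 0)/(3 + 0)) + 3) = -8*(2*(-12/3) + 3) = -8*(2*(-4*1) + 3) = -8*(2*(-4) + 3) = -8*(-8 + 3) = -8*(-5) = 40)
H = 75 (H = 67 + 8 = 75)
(H + E)² = (75 + 40)² = 115² = 13225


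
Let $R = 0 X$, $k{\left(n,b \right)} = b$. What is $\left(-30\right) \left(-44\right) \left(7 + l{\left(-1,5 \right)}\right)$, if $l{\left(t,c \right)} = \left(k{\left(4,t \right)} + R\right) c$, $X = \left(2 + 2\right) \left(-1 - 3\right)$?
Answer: $2640$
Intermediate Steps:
$X = -16$ ($X = 4 \left(-4\right) = -16$)
$R = 0$ ($R = 0 \left(-16\right) = 0$)
$l{\left(t,c \right)} = c t$ ($l{\left(t,c \right)} = \left(t + 0\right) c = t c = c t$)
$\left(-30\right) \left(-44\right) \left(7 + l{\left(-1,5 \right)}\right) = \left(-30\right) \left(-44\right) \left(7 + 5 \left(-1\right)\right) = 1320 \left(7 - 5\right) = 1320 \cdot 2 = 2640$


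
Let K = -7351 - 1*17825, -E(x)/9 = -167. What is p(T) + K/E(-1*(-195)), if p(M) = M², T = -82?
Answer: 3360332/501 ≈ 6707.3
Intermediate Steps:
E(x) = 1503 (E(x) = -9*(-167) = 1503)
K = -25176 (K = -7351 - 17825 = -25176)
p(T) + K/E(-1*(-195)) = (-82)² - 25176/1503 = 6724 - 25176*1/1503 = 6724 - 8392/501 = 3360332/501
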